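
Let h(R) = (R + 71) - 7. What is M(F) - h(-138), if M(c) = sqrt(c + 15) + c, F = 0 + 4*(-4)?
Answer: 58 + I ≈ 58.0 + 1.0*I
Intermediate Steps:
F = -16 (F = 0 - 16 = -16)
h(R) = 64 + R (h(R) = (71 + R) - 7 = 64 + R)
M(c) = c + sqrt(15 + c) (M(c) = sqrt(15 + c) + c = c + sqrt(15 + c))
M(F) - h(-138) = (-16 + sqrt(15 - 16)) - (64 - 138) = (-16 + sqrt(-1)) - 1*(-74) = (-16 + I) + 74 = 58 + I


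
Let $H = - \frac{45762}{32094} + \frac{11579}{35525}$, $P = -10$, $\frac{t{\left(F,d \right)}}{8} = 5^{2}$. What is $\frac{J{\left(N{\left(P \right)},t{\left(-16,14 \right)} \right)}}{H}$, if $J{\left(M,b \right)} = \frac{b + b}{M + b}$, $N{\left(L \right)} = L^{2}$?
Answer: $- \frac{63341075}{52253276} \approx -1.2122$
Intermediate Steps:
$t{\left(F,d \right)} = 200$ ($t{\left(F,d \right)} = 8 \cdot 5^{2} = 8 \cdot 25 = 200$)
$H = - \frac{209013104}{190023225}$ ($H = \left(-45762\right) \frac{1}{32094} + 11579 \cdot \frac{1}{35525} = - \frac{7627}{5349} + \frac{11579}{35525} = - \frac{209013104}{190023225} \approx -1.0999$)
$J{\left(M,b \right)} = \frac{2 b}{M + b}$
$\frac{J{\left(N{\left(P \right)},t{\left(-16,14 \right)} \right)}}{H} = \frac{2 \cdot 200 \frac{1}{\left(-10\right)^{2} + 200}}{- \frac{209013104}{190023225}} = 2 \cdot 200 \frac{1}{100 + 200} \left(- \frac{190023225}{209013104}\right) = 2 \cdot 200 \cdot \frac{1}{300} \left(- \frac{190023225}{209013104}\right) = \frac{4}{3} \left(- \frac{190023225}{209013104}\right) = - \frac{63341075}{52253276}$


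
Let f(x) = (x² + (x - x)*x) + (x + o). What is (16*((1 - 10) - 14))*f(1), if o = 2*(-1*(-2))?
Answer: -2208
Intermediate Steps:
o = 4 (o = 2*2 = 4)
f(x) = 4 + x + x² (f(x) = (x² + (x - x)*x) + (x + 4) = (x² + 0*x) + (4 + x) = (x² + 0) + (4 + x) = x² + (4 + x) = 4 + x + x²)
(16*((1 - 10) - 14))*f(1) = (16*((1 - 10) - 14))*(4 + 1 + 1²) = (16*(-9 - 14))*(4 + 1 + 1) = (16*(-23))*6 = -368*6 = -2208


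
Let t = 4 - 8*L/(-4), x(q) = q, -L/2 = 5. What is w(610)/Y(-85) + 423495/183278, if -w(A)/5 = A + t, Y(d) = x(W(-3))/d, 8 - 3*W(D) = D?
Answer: 12619113795/183278 ≈ 68852.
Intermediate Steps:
L = -10 (L = -2*5 = -10)
W(D) = 8/3 - D/3
Y(d) = 11/(3*d) (Y(d) = (8/3 - ⅓*(-3))/d = (8/3 + 1)/d = 11/(3*d))
t = -16 (t = 4 - (-80)/(-4) = 4 - (-80)*(-1)/4 = 4 - 8*5/2 = 4 - 20 = -16)
w(A) = 80 - 5*A (w(A) = -5*(A - 16) = -5*(-16 + A) = 80 - 5*A)
w(610)/Y(-85) + 423495/183278 = (80 - 5*610)/(((11/3)/(-85))) + 423495/183278 = (80 - 3050)/(((11/3)*(-1/85))) + 423495*(1/183278) = -2970/(-11/255) + 423495/183278 = -2970*(-255/11) + 423495/183278 = 68850 + 423495/183278 = 12619113795/183278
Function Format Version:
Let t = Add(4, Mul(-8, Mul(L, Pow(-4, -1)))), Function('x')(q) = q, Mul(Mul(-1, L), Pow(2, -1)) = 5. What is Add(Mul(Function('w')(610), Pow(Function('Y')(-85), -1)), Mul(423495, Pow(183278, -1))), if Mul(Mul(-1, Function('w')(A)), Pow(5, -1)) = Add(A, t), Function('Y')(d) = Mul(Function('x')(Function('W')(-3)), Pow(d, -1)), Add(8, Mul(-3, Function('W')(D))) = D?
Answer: Rational(12619113795, 183278) ≈ 68852.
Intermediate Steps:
L = -10 (L = Mul(-2, 5) = -10)
Function('W')(D) = Add(Rational(8, 3), Mul(Rational(-1, 3), D))
Function('Y')(d) = Mul(Rational(11, 3), Pow(d, -1)) (Function('Y')(d) = Mul(Add(Rational(8, 3), Mul(Rational(-1, 3), -3)), Pow(d, -1)) = Mul(Add(Rational(8, 3), 1), Pow(d, -1)) = Mul(Rational(11, 3), Pow(d, -1)))
t = -16 (t = Add(4, Mul(-8, Mul(-10, Pow(-4, -1)))) = Add(4, Mul(-8, Mul(-10, Rational(-1, 4)))) = Add(4, Mul(-8, Rational(5, 2))) = Add(4, -20) = -16)
Function('w')(A) = Add(80, Mul(-5, A)) (Function('w')(A) = Mul(-5, Add(A, -16)) = Mul(-5, Add(-16, A)) = Add(80, Mul(-5, A)))
Add(Mul(Function('w')(610), Pow(Function('Y')(-85), -1)), Mul(423495, Pow(183278, -1))) = Add(Mul(Add(80, Mul(-5, 610)), Pow(Mul(Rational(11, 3), Pow(-85, -1)), -1)), Mul(423495, Pow(183278, -1))) = Add(Mul(Add(80, -3050), Pow(Mul(Rational(11, 3), Rational(-1, 85)), -1)), Mul(423495, Rational(1, 183278))) = Add(Mul(-2970, Pow(Rational(-11, 255), -1)), Rational(423495, 183278)) = Add(Mul(-2970, Rational(-255, 11)), Rational(423495, 183278)) = Add(68850, Rational(423495, 183278)) = Rational(12619113795, 183278)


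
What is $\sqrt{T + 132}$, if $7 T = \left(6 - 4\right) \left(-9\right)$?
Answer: $\frac{\sqrt{6342}}{7} \approx 11.377$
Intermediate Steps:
$T = - \frac{18}{7}$ ($T = \frac{\left(6 - 4\right) \left(-9\right)}{7} = \frac{2 \left(-9\right)}{7} = \frac{1}{7} \left(-18\right) = - \frac{18}{7} \approx -2.5714$)
$\sqrt{T + 132} = \sqrt{- \frac{18}{7} + 132} = \sqrt{\frac{906}{7}} = \frac{\sqrt{6342}}{7}$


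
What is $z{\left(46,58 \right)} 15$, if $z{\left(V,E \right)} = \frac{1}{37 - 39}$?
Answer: $- \frac{15}{2} \approx -7.5$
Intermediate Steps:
$z{\left(V,E \right)} = - \frac{1}{2}$ ($z{\left(V,E \right)} = \frac{1}{-2} = - \frac{1}{2}$)
$z{\left(46,58 \right)} 15 = \left(- \frac{1}{2}\right) 15 = - \frac{15}{2}$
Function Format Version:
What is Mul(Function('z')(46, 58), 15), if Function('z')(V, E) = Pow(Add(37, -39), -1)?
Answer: Rational(-15, 2) ≈ -7.5000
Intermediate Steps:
Function('z')(V, E) = Rational(-1, 2) (Function('z')(V, E) = Pow(-2, -1) = Rational(-1, 2))
Mul(Function('z')(46, 58), 15) = Mul(Rational(-1, 2), 15) = Rational(-15, 2)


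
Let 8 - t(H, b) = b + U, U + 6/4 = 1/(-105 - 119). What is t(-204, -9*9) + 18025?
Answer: 4057873/224 ≈ 18116.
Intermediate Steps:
U = -337/224 (U = -3/2 + 1/(-105 - 119) = -3/2 + 1/(-224) = -3/2 - 1/224 = -337/224 ≈ -1.5045)
t(H, b) = 2129/224 - b (t(H, b) = 8 - (b - 337/224) = 8 - (-337/224 + b) = 8 + (337/224 - b) = 2129/224 - b)
t(-204, -9*9) + 18025 = (2129/224 - (-9)*9) + 18025 = (2129/224 - 1*(-81)) + 18025 = (2129/224 + 81) + 18025 = 20273/224 + 18025 = 4057873/224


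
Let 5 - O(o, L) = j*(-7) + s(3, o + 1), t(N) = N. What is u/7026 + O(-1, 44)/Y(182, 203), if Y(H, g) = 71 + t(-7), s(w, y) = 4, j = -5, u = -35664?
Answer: -210115/37472 ≈ -5.6073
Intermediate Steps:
O(o, L) = -34 (O(o, L) = 5 - (-5*(-7) + 4) = 5 - (35 + 4) = 5 - 1*39 = 5 - 39 = -34)
Y(H, g) = 64 (Y(H, g) = 71 - 7 = 64)
u/7026 + O(-1, 44)/Y(182, 203) = -35664/7026 - 34/64 = -35664*1/7026 - 34*1/64 = -5944/1171 - 17/32 = -210115/37472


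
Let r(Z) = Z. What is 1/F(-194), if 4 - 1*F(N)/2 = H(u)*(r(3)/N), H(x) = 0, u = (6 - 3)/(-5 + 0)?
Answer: ⅛ ≈ 0.12500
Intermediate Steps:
u = -⅗ (u = 3/(-5) = 3*(-⅕) = -⅗ ≈ -0.60000)
F(N) = 8 (F(N) = 8 - 0*3/N = 8 - 2*0 = 8 + 0 = 8)
1/F(-194) = 1/8 = ⅛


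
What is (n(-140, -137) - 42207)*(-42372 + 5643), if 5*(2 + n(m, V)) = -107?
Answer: 7755401808/5 ≈ 1.5511e+9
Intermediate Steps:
n(m, V) = -117/5 (n(m, V) = -2 + (1/5)*(-107) = -2 - 107/5 = -117/5)
(n(-140, -137) - 42207)*(-42372 + 5643) = (-117/5 - 42207)*(-42372 + 5643) = -211152/5*(-36729) = 7755401808/5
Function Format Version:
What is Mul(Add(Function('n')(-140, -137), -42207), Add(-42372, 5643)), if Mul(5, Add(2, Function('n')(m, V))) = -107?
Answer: Rational(7755401808, 5) ≈ 1.5511e+9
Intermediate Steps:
Function('n')(m, V) = Rational(-117, 5) (Function('n')(m, V) = Add(-2, Mul(Rational(1, 5), -107)) = Add(-2, Rational(-107, 5)) = Rational(-117, 5))
Mul(Add(Function('n')(-140, -137), -42207), Add(-42372, 5643)) = Mul(Add(Rational(-117, 5), -42207), Add(-42372, 5643)) = Mul(Rational(-211152, 5), -36729) = Rational(7755401808, 5)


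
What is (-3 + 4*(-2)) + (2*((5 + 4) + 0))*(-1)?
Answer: -29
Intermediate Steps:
(-3 + 4*(-2)) + (2*((5 + 4) + 0))*(-1) = (-3 - 8) + (2*(9 + 0))*(-1) = -11 + (2*9)*(-1) = -11 + 18*(-1) = -11 - 18 = -29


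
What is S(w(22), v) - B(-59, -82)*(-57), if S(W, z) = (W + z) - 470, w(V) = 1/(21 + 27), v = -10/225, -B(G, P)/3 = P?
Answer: 9757423/720 ≈ 13552.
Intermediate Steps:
B(G, P) = -3*P
v = -2/45 (v = -10*1/225 = -2/45 ≈ -0.044444)
w(V) = 1/48
S(W, z) = -470 + W + z
S(w(22), v) - B(-59, -82)*(-57) = (-470 + 1/48 - 2/45) - (-3*(-82))*(-57) = -338417/720 - 246*(-57) = -338417/720 - 1*(-14022) = -338417/720 + 14022 = 9757423/720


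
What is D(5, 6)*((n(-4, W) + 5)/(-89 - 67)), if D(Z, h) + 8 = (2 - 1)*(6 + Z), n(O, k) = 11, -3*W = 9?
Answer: -4/13 ≈ -0.30769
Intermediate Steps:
W = -3 (W = -⅓*9 = -3)
D(Z, h) = -2 + Z (D(Z, h) = -8 + (2 - 1)*(6 + Z) = -8 + 1*(6 + Z) = -8 + (6 + Z) = -2 + Z)
D(5, 6)*((n(-4, W) + 5)/(-89 - 67)) = (-2 + 5)*((11 + 5)/(-89 - 67)) = 3*(16/(-156)) = 3*(16*(-1/156)) = 3*(-4/39) = -4/13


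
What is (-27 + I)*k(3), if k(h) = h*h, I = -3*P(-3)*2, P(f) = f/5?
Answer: -1053/5 ≈ -210.60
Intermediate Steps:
P(f) = f/5 (P(f) = f*(1/5) = f/5)
I = 18/5 (I = -3*(-3)/5*2 = -3*(-3/5)*2 = (9/5)*2 = 18/5 ≈ 3.6000)
k(h) = h**2
(-27 + I)*k(3) = (-27 + 18/5)*3**2 = -117/5*9 = -1053/5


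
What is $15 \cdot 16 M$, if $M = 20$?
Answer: $4800$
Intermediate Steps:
$15 \cdot 16 M = 15 \cdot 16 \cdot 20 = 240 \cdot 20 = 4800$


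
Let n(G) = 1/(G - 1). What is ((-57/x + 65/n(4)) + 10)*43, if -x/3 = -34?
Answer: 298893/34 ≈ 8791.0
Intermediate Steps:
n(G) = 1/(-1 + G)
x = 102 (x = -3*(-34) = 102)
((-57/x + 65/n(4)) + 10)*43 = ((-57/102 + 65/(1/(-1 + 4))) + 10)*43 = ((-57*1/102 + 65/(1/3)) + 10)*43 = ((-19/34 + 65/(⅓)) + 10)*43 = ((-19/34 + 65*3) + 10)*43 = ((-19/34 + 195) + 10)*43 = (6611/34 + 10)*43 = (6951/34)*43 = 298893/34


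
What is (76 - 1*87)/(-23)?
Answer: 11/23 ≈ 0.47826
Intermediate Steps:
(76 - 1*87)/(-23) = -(76 - 87)/23 = -1/23*(-11) = 11/23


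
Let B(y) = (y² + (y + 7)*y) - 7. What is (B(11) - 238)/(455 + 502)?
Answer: 74/957 ≈ 0.077325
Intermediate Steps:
B(y) = -7 + y² + y*(7 + y) (B(y) = (y² + (7 + y)*y) - 7 = (y² + y*(7 + y)) - 7 = -7 + y² + y*(7 + y))
(B(11) - 238)/(455 + 502) = ((-7 + 2*11² + 7*11) - 238)/(455 + 502) = ((-7 + 2*121 + 77) - 238)/957 = ((-7 + 242 + 77) - 238)/957 = (312 - 238)/957 = (1/957)*74 = 74/957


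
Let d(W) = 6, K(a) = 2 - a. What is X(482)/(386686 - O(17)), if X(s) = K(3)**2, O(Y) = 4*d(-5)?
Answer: 1/386662 ≈ 2.5862e-6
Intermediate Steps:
O(Y) = 24 (O(Y) = 4*6 = 24)
X(s) = 1 (X(s) = (2 - 1*3)**2 = (2 - 3)**2 = (-1)**2 = 1)
X(482)/(386686 - O(17)) = 1/(386686 - 1*24) = 1/(386686 - 24) = 1/386662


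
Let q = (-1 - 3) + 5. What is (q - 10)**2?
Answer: 81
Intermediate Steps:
q = 1 (q = -4 + 5 = 1)
(q - 10)**2 = (1 - 10)**2 = (-9)**2 = 81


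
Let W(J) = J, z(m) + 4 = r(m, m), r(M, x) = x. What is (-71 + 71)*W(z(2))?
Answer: 0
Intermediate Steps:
z(m) = -4 + m
(-71 + 71)*W(z(2)) = (-71 + 71)*(-4 + 2) = 0*(-2) = 0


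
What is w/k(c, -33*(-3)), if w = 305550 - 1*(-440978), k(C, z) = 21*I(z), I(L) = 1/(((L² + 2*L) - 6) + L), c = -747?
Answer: 2511320192/7 ≈ 3.5876e+8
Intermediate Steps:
I(L) = 1/(-6 + L² + 3*L) (I(L) = 1/((-6 + L² + 2*L) + L) = 1/(-6 + L² + 3*L))
k(C, z) = 21/(-6 + z² + 3*z)
w = 746528 (w = 305550 + 440978 = 746528)
w/k(c, -33*(-3)) = 746528/((21/(-6 + (-33*(-3))² + 3*(-33*(-3))))) = 746528/((21/(-6 + 99² + 3*99))) = 746528/((21/(-6 + 9801 + 297))) = 746528/((21/10092)) = 746528/((21*(1/10092))) = 746528/(7/3364) = 746528*(3364/7) = 2511320192/7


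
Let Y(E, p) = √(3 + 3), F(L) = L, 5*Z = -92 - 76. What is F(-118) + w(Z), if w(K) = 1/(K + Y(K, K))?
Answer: -552262/4679 - 25*√6/28074 ≈ -118.03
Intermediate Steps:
Z = -168/5 (Z = (-92 - 76)/5 = (⅕)*(-168) = -168/5 ≈ -33.600)
Y(E, p) = √6
w(K) = 1/(K + √6)
F(-118) + w(Z) = -118 + 1/(-168/5 + √6)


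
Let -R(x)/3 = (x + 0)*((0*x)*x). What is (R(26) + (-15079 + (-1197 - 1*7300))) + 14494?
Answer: -9082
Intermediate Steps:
R(x) = 0 (R(x) = -3*(x + 0)*(0*x)*x = -3*x*0*x = -3*x*0 = -3*0 = 0)
(R(26) + (-15079 + (-1197 - 1*7300))) + 14494 = (0 + (-15079 + (-1197 - 1*7300))) + 14494 = (0 + (-15079 + (-1197 - 7300))) + 14494 = (0 + (-15079 - 8497)) + 14494 = (0 - 23576) + 14494 = -23576 + 14494 = -9082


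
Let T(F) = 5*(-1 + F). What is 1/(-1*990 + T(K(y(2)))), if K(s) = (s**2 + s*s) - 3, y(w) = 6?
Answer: -1/650 ≈ -0.0015385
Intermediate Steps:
K(s) = -3 + 2*s**2 (K(s) = (s**2 + s**2) - 3 = 2*s**2 - 3 = -3 + 2*s**2)
T(F) = -5 + 5*F
1/(-1*990 + T(K(y(2)))) = 1/(-1*990 + (-5 + 5*(-3 + 2*6**2))) = 1/(-990 + (-5 + 5*(-3 + 2*36))) = 1/(-990 + (-5 + 5*(-3 + 72))) = 1/(-990 + (-5 + 5*69)) = 1/(-990 + (-5 + 345)) = 1/(-990 + 340) = 1/(-650) = -1/650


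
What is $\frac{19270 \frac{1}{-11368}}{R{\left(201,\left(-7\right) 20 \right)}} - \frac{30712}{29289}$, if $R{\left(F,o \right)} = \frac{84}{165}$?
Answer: $- \frac{20408849549}{4661402928} \approx -4.3783$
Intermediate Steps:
$R{\left(F,o \right)} = \frac{28}{55}$ ($R{\left(F,o \right)} = 84 \cdot \frac{1}{165} = \frac{28}{55}$)
$\frac{19270 \frac{1}{-11368}}{R{\left(201,\left(-7\right) 20 \right)}} - \frac{30712}{29289} = \frac{19270 \frac{1}{-11368}}{\frac{28}{55}} - \frac{30712}{29289} = 19270 \left(- \frac{1}{11368}\right) \frac{55}{28} - \frac{30712}{29289} = \left(- \frac{9635}{5684}\right) \frac{55}{28} - \frac{30712}{29289} = - \frac{529925}{159152} - \frac{30712}{29289} = - \frac{20408849549}{4661402928}$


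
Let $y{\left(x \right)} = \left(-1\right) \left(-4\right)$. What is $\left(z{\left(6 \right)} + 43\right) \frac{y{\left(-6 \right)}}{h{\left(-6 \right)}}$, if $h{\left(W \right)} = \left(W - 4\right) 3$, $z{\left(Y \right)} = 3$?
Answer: $- \frac{92}{15} \approx -6.1333$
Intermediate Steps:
$y{\left(x \right)} = 4$
$h{\left(W \right)} = -12 + 3 W$ ($h{\left(W \right)} = \left(-4 + W\right) 3 = -12 + 3 W$)
$\left(z{\left(6 \right)} + 43\right) \frac{y{\left(-6 \right)}}{h{\left(-6 \right)}} = \left(3 + 43\right) \frac{4}{-12 + 3 \left(-6\right)} = 46 \frac{4}{-12 - 18} = 46 \frac{4}{-30} = 46 \cdot 4 \left(- \frac{1}{30}\right) = 46 \left(- \frac{2}{15}\right) = - \frac{92}{15}$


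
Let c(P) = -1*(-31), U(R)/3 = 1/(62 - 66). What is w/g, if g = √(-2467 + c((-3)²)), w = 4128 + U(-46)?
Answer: -5503*I*√609/1624 ≈ -83.622*I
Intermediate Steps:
U(R) = -¾ (U(R) = 3/(62 - 66) = 3/(-4) = 3*(-¼) = -¾)
c(P) = 31
w = 16509/4 (w = 4128 - ¾ = 16509/4 ≈ 4127.3)
g = 2*I*√609 (g = √(-2467 + 31) = √(-2436) = 2*I*√609 ≈ 49.356*I)
w/g = 16509/(4*((2*I*√609))) = 16509*(-I*√609/1218)/4 = -5503*I*√609/1624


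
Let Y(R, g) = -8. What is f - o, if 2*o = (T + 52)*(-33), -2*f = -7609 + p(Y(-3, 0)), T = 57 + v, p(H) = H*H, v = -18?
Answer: 5274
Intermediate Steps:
p(H) = H²
T = 39 (T = 57 - 18 = 39)
f = 7545/2 (f = -(-7609 + (-8)²)/2 = -(-7609 + 64)/2 = -½*(-7545) = 7545/2 ≈ 3772.5)
o = -3003/2 (o = ((39 + 52)*(-33))/2 = (91*(-33))/2 = (½)*(-3003) = -3003/2 ≈ -1501.5)
f - o = 7545/2 - 1*(-3003/2) = 7545/2 + 3003/2 = 5274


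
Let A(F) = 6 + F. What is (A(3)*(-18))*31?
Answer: -5022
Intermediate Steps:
(A(3)*(-18))*31 = ((6 + 3)*(-18))*31 = (9*(-18))*31 = -162*31 = -5022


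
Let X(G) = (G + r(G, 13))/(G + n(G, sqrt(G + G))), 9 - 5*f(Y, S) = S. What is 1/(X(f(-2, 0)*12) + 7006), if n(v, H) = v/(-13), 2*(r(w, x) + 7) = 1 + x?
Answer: 12/84085 ≈ 0.00014271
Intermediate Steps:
f(Y, S) = 9/5 - S/5
r(w, x) = -13/2 + x/2 (r(w, x) = -7 + (1 + x)/2 = -7 + (1/2 + x/2) = -13/2 + x/2)
n(v, H) = -v/13 (n(v, H) = v*(-1/13) = -v/13)
X(G) = 13/12 (X(G) = (G + (-13/2 + (1/2)*13))/(G - G/13) = (G + (-13/2 + 13/2))/((12*G/13)) = (G + 0)*(13/(12*G)) = G*(13/(12*G)) = 13/12)
1/(X(f(-2, 0)*12) + 7006) = 1/(13/12 + 7006) = 1/(84085/12) = 12/84085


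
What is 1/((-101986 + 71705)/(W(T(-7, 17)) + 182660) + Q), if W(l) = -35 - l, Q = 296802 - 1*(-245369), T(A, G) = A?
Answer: 182632/99017743791 ≈ 1.8444e-6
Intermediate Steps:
Q = 542171 (Q = 296802 + 245369 = 542171)
1/((-101986 + 71705)/(W(T(-7, 17)) + 182660) + Q) = 1/((-101986 + 71705)/((-35 - 1*(-7)) + 182660) + 542171) = 1/(-30281/((-35 + 7) + 182660) + 542171) = 1/(-30281/(-28 + 182660) + 542171) = 1/(-30281/182632 + 542171) = 1/(99017743791/182632) = 182632/99017743791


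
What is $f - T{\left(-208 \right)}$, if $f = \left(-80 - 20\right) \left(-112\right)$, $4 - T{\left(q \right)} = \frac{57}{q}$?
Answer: $\frac{2328711}{208} \approx 11196.0$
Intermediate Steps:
$T{\left(q \right)} = 4 - \frac{57}{q}$
$f = 11200$ ($f = \left(-100\right) \left(-112\right) = 11200$)
$f - T{\left(-208 \right)} = 11200 - \left(4 - \frac{57}{-208}\right) = 11200 - \left(4 - - \frac{57}{208}\right) = 11200 - \left(4 + \frac{57}{208}\right) = 11200 - \frac{889}{208} = \frac{2328711}{208}$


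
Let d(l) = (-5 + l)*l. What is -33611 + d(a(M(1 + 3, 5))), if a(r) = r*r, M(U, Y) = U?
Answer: -33435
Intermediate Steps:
a(r) = r²
d(l) = l*(-5 + l)
-33611 + d(a(M(1 + 3, 5))) = -33611 + (1 + 3)²*(-5 + (1 + 3)²) = -33611 + 4²*(-5 + 4²) = -33611 + 16*(-5 + 16) = -33611 + 16*11 = -33611 + 176 = -33435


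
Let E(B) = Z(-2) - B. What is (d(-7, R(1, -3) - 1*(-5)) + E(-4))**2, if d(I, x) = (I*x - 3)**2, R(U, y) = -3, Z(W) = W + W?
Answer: 83521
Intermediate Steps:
Z(W) = 2*W
E(B) = -4 - B (E(B) = 2*(-2) - B = -4 - B)
d(I, x) = (-3 + I*x)**2
(d(-7, R(1, -3) - 1*(-5)) + E(-4))**2 = ((-3 - 7*(-3 - 1*(-5)))**2 + (-4 - 1*(-4)))**2 = ((-3 - 7*(-3 + 5))**2 + (-4 + 4))**2 = ((-3 - 7*2)**2 + 0)**2 = ((-3 - 14)**2 + 0)**2 = ((-17)**2 + 0)**2 = (289 + 0)**2 = 289**2 = 83521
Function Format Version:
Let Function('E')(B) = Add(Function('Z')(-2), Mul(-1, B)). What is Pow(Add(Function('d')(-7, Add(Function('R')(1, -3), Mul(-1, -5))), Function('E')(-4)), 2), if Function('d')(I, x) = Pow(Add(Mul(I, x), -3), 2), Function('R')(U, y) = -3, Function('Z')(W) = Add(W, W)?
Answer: 83521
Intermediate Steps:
Function('Z')(W) = Mul(2, W)
Function('E')(B) = Add(-4, Mul(-1, B)) (Function('E')(B) = Add(Mul(2, -2), Mul(-1, B)) = Add(-4, Mul(-1, B)))
Function('d')(I, x) = Pow(Add(-3, Mul(I, x)), 2)
Pow(Add(Function('d')(-7, Add(Function('R')(1, -3), Mul(-1, -5))), Function('E')(-4)), 2) = Pow(Add(Pow(Add(-3, Mul(-7, Add(-3, Mul(-1, -5)))), 2), Add(-4, Mul(-1, -4))), 2) = Pow(Add(Pow(Add(-3, Mul(-7, Add(-3, 5))), 2), Add(-4, 4)), 2) = Pow(Add(Pow(Add(-3, Mul(-7, 2)), 2), 0), 2) = Pow(Add(Pow(Add(-3, -14), 2), 0), 2) = Pow(Add(Pow(-17, 2), 0), 2) = Pow(Add(289, 0), 2) = Pow(289, 2) = 83521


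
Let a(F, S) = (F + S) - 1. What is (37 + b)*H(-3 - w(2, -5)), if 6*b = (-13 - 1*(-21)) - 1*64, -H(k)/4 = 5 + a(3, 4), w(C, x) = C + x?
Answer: -3652/3 ≈ -1217.3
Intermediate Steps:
a(F, S) = -1 + F + S
H(k) = -44 (H(k) = -4*(5 + (-1 + 3 + 4)) = -4*(5 + 6) = -4*11 = -44)
b = -28/3 (b = ((-13 - 1*(-21)) - 1*64)/6 = ((-13 + 21) - 64)/6 = (8 - 64)/6 = (⅙)*(-56) = -28/3 ≈ -9.3333)
(37 + b)*H(-3 - w(2, -5)) = (37 - 28/3)*(-44) = (83/3)*(-44) = -3652/3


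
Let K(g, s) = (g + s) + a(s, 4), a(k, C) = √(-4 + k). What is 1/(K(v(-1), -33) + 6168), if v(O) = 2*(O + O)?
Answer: 6131/37589198 - I*√37/37589198 ≈ 0.00016311 - 1.6182e-7*I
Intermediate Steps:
v(O) = 4*O (v(O) = 2*(2*O) = 4*O)
K(g, s) = g + s + √(-4 + s) (K(g, s) = (g + s) + √(-4 + s) = g + s + √(-4 + s))
1/(K(v(-1), -33) + 6168) = 1/((4*(-1) - 33 + √(-4 - 33)) + 6168) = 1/((-4 - 33 + √(-37)) + 6168) = 1/((-4 - 33 + I*√37) + 6168) = 1/((-37 + I*√37) + 6168) = 1/(6131 + I*√37)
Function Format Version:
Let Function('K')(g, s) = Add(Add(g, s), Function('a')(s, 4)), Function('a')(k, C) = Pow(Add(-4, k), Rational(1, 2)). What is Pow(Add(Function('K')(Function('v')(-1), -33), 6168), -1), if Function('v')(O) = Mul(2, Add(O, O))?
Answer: Add(Rational(6131, 37589198), Mul(Rational(-1, 37589198), I, Pow(37, Rational(1, 2)))) ≈ Add(0.00016311, Mul(-1.6182e-7, I))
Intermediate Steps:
Function('v')(O) = Mul(4, O) (Function('v')(O) = Mul(2, Mul(2, O)) = Mul(4, O))
Function('K')(g, s) = Add(g, s, Pow(Add(-4, s), Rational(1, 2))) (Function('K')(g, s) = Add(Add(g, s), Pow(Add(-4, s), Rational(1, 2))) = Add(g, s, Pow(Add(-4, s), Rational(1, 2))))
Pow(Add(Function('K')(Function('v')(-1), -33), 6168), -1) = Pow(Add(Add(Mul(4, -1), -33, Pow(Add(-4, -33), Rational(1, 2))), 6168), -1) = Pow(Add(Add(-4, -33, Pow(-37, Rational(1, 2))), 6168), -1) = Pow(Add(Add(-4, -33, Mul(I, Pow(37, Rational(1, 2)))), 6168), -1) = Pow(Add(Add(-37, Mul(I, Pow(37, Rational(1, 2)))), 6168), -1) = Pow(Add(6131, Mul(I, Pow(37, Rational(1, 2)))), -1)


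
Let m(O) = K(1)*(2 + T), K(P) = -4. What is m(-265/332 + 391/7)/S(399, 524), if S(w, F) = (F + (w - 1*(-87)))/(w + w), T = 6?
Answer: -12768/505 ≈ -25.283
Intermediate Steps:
m(O) = -32 (m(O) = -4*(2 + 6) = -4*8 = -32)
S(w, F) = (87 + F + w)/(2*w) (S(w, F) = (F + (w + 87))/((2*w)) = (F + (87 + w))*(1/(2*w)) = (87 + F + w)*(1/(2*w)) = (87 + F + w)/(2*w))
m(-265/332 + 391/7)/S(399, 524) = -32*798/(87 + 524 + 399) = -32/((½)*(1/399)*1010) = -32/505/399 = -32*399/505 = -12768/505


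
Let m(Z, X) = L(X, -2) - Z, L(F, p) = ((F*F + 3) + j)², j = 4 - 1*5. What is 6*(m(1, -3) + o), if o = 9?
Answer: 774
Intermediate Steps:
j = -1 (j = 4 - 5 = -1)
L(F, p) = (2 + F²)² (L(F, p) = ((F*F + 3) - 1)² = ((F² + 3) - 1)² = ((3 + F²) - 1)² = (2 + F²)²)
m(Z, X) = (2 + X²)² - Z
6*(m(1, -3) + o) = 6*(((2 + (-3)²)² - 1*1) + 9) = 6*(((2 + 9)² - 1) + 9) = 6*((11² - 1) + 9) = 6*((121 - 1) + 9) = 6*(120 + 9) = 6*129 = 774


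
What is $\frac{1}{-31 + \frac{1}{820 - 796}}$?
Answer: $- \frac{24}{743} \approx -0.032301$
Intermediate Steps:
$\frac{1}{-31 + \frac{1}{820 - 796}} = \frac{1}{-31 + \frac{1}{24}} = \frac{1}{- \frac{743}{24}} = - \frac{24}{743}$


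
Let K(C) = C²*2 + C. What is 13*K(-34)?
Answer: 29614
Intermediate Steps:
K(C) = C + 2*C² (K(C) = 2*C² + C = C + 2*C²)
13*K(-34) = 13*(-34*(1 + 2*(-34))) = 13*(-34*(1 - 68)) = 13*(-34*(-67)) = 13*2278 = 29614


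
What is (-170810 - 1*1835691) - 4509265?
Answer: -6515766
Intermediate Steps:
(-170810 - 1*1835691) - 4509265 = (-170810 - 1835691) - 4509265 = -2006501 - 4509265 = -6515766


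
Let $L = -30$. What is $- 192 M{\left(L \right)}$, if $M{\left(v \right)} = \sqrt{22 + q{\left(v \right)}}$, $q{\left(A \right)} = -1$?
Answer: $- 192 \sqrt{21} \approx -879.85$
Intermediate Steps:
$M{\left(v \right)} = \sqrt{21}$ ($M{\left(v \right)} = \sqrt{22 - 1} = \sqrt{21}$)
$- 192 M{\left(L \right)} = - 192 \sqrt{21}$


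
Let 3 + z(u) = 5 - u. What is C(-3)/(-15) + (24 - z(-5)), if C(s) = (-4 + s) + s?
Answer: 53/3 ≈ 17.667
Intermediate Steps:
z(u) = 2 - u (z(u) = -3 + (5 - u) = 2 - u)
C(s) = -4 + 2*s
C(-3)/(-15) + (24 - z(-5)) = (-4 + 2*(-3))/(-15) + (24 - (2 - 1*(-5))) = -(-4 - 6)/15 + (24 - (2 + 5)) = -1/15*(-10) + (24 - 1*7) = 2/3 + (24 - 7) = 2/3 + 17 = 53/3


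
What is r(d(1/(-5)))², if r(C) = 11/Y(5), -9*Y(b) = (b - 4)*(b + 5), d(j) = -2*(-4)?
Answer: 9801/100 ≈ 98.010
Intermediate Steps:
d(j) = 8
Y(b) = -(-4 + b)*(5 + b)/9 (Y(b) = -(b - 4)*(b + 5)/9 = -(-4 + b)*(5 + b)/9)
r(C) = -99/10 (r(C) = 11/(20/9 - ⅑*5 - ⅑*5²) = 11/(20/9 - 5/9 - ⅑*25) = 11/(20/9 - 5/9 - 25/9) = 11/(-10/9) = 11*(-9/10) = -99/10)
r(d(1/(-5)))² = (-99/10)² = 9801/100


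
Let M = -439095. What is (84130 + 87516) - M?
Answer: 610741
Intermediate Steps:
(84130 + 87516) - M = (84130 + 87516) - 1*(-439095) = 171646 + 439095 = 610741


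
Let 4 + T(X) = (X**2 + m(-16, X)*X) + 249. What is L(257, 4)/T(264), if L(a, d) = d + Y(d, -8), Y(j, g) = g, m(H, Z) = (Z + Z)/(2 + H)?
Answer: -28/419891 ≈ -6.6684e-5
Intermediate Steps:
m(H, Z) = 2*Z/(2 + H) (m(H, Z) = (2*Z)/(2 + H) = 2*Z/(2 + H))
T(X) = 245 + 6*X**2/7 (T(X) = -4 + ((X**2 + (2*X/(2 - 16))*X) + 249) = -4 + ((X**2 + (2*X/(-14))*X) + 249) = -4 + ((X**2 + (2*X*(-1/14))*X) + 249) = -4 + ((X**2 + (-X/7)*X) + 249) = -4 + ((X**2 - X**2/7) + 249) = -4 + (6*X**2/7 + 249) = -4 + (249 + 6*X**2/7) = 245 + 6*X**2/7)
L(a, d) = -8 + d (L(a, d) = d - 8 = -8 + d)
L(257, 4)/T(264) = (-8 + 4)/(245 + (6/7)*264**2) = -4/(245 + (6/7)*69696) = -4/(245 + 418176/7) = -4/419891/7 = -4*7/419891 = -28/419891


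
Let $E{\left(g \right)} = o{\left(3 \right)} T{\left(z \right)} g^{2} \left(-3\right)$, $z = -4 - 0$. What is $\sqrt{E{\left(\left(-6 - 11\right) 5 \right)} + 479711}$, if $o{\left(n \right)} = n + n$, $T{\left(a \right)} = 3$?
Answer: $\sqrt{89561} \approx 299.27$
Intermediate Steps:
$z = -4$ ($z = -4 + 0 = -4$)
$o{\left(n \right)} = 2 n$
$E{\left(g \right)} = - 54 g^{2}$ ($E{\left(g \right)} = 2 \cdot 3 \cdot 3 g^{2} \left(-3\right) = 6 \cdot 3 g^{2} \left(-3\right) = 18 g^{2} \left(-3\right) = - 54 g^{2}$)
$\sqrt{E{\left(\left(-6 - 11\right) 5 \right)} + 479711} = \sqrt{- 54 \left(\left(-6 - 11\right) 5\right)^{2} + 479711} = \sqrt{- 54 \left(\left(-17\right) 5\right)^{2} + 479711} = \sqrt{- 54 \left(-85\right)^{2} + 479711} = \sqrt{\left(-54\right) 7225 + 479711} = \sqrt{-390150 + 479711} = \sqrt{89561}$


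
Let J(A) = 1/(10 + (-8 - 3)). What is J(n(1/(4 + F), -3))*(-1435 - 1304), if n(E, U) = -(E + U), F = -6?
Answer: 2739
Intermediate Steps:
n(E, U) = -E - U
J(A) = -1 (J(A) = 1/(10 - 11) = 1/(-1) = -1)
J(n(1/(4 + F), -3))*(-1435 - 1304) = -(-1435 - 1304) = -1*(-2739) = 2739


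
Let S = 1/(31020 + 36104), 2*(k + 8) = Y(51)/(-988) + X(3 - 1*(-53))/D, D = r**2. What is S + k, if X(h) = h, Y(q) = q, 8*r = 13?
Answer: 1111193899/431070328 ≈ 2.5778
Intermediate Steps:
r = 13/8 (r = (1/8)*13 = 13/8 ≈ 1.6250)
D = 169/64 (D = (13/8)**2 = 169/64 ≈ 2.6406)
k = 66217/25688 (k = -8 + (51/(-988) + (3 - 1*(-53))/(169/64))/2 = -8 + (51*(-1/988) + (3 + 53)*(64/169))/2 = -8 + (-51/988 + 56*(64/169))/2 = -8 + (-51/988 + 3584/169)/2 = -8 + (1/2)*(271721/12844) = -8 + 271721/25688 = 66217/25688 ≈ 2.5777)
S = 1/67124 ≈ 1.4898e-5
S + k = 1/67124 + 66217/25688 = 1111193899/431070328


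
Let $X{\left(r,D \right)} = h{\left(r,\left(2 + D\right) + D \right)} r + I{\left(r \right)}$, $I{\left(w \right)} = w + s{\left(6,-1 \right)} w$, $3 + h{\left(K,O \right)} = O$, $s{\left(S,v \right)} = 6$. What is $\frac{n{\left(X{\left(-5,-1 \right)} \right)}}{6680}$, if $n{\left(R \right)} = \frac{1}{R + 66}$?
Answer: $\frac{1}{307280} \approx 3.2544 \cdot 10^{-6}$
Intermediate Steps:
$h{\left(K,O \right)} = -3 + O$
$I{\left(w \right)} = 7 w$ ($I{\left(w \right)} = w + 6 w = 7 w$)
$X{\left(r,D \right)} = 7 r + r \left(-1 + 2 D\right)$ ($X{\left(r,D \right)} = \left(-3 + \left(\left(2 + D\right) + D\right)\right) r + 7 r = \left(-3 + \left(2 + 2 D\right)\right) r + 7 r = \left(-1 + 2 D\right) r + 7 r = r \left(-1 + 2 D\right) + 7 r = 7 r + r \left(-1 + 2 D\right)$)
$n{\left(R \right)} = \frac{1}{66 + R}$
$\frac{n{\left(X{\left(-5,-1 \right)} \right)}}{6680} = \frac{1}{\left(66 + 2 \left(-5\right) \left(3 - 1\right)\right) 6680} = \frac{1}{66 + 2 \left(-5\right) 2} \cdot \frac{1}{6680} = \frac{1}{66 - 20} \cdot \frac{1}{6680} = \frac{1}{46} \cdot \frac{1}{6680} = \frac{1}{307280}$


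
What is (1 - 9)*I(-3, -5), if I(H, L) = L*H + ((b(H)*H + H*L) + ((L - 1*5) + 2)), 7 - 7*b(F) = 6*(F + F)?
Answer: -200/7 ≈ -28.571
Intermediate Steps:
b(F) = 1 - 12*F/7 (b(F) = 1 - 6*(F + F)/7 = 1 - 6*2*F/7 = 1 - 12*F/7)
I(H, L) = -3 + L + H*(1 - 12*H/7) + 2*H*L (I(H, L) = L*H + (((1 - 12*H/7)*H + H*L) + ((L - 1*5) + 2)) = H*L + ((H*(1 - 12*H/7) + H*L) + ((L - 5) + 2)) = H*L + ((H*L + H*(1 - 12*H/7)) + ((-5 + L) + 2)) = H*L + ((H*L + H*(1 - 12*H/7)) + (-3 + L)) = H*L + (-3 + L + H*L + H*(1 - 12*H/7)) = -3 + L + H*(1 - 12*H/7) + 2*H*L)
(1 - 9)*I(-3, -5) = (1 - 9)*(-3 - 3 - 5 - 12/7*(-3)² + 2*(-3)*(-5)) = -8*(-3 - 3 - 5 - 12/7*9 + 30) = -8*(-3 - 3 - 5 - 108/7 + 30) = -8*25/7 = -200/7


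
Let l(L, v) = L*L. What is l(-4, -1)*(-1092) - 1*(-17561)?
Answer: 89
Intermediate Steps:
l(L, v) = L²
l(-4, -1)*(-1092) - 1*(-17561) = (-4)²*(-1092) - 1*(-17561) = 16*(-1092) + 17561 = -17472 + 17561 = 89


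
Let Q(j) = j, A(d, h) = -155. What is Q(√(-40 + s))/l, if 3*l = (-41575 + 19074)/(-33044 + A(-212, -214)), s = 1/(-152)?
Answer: 99597*I*√231078/1710076 ≈ 27.997*I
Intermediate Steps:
s = -1/152 ≈ -0.0065789
l = 22501/99597 (l = ((-41575 + 19074)/(-33044 - 155))/3 = (-22501/(-33199))/3 = (-22501*(-1/33199))/3 = (⅓)*(22501/33199) = 22501/99597 ≈ 0.22592)
Q(√(-40 + s))/l = √(-40 - 1/152)/(22501/99597) = √(-6081/152)*(99597/22501) = (I*√231078/76)*(99597/22501) = 99597*I*√231078/1710076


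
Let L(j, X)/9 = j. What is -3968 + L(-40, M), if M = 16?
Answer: -4328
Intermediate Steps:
L(j, X) = 9*j
-3968 + L(-40, M) = -3968 + 9*(-40) = -3968 - 360 = -4328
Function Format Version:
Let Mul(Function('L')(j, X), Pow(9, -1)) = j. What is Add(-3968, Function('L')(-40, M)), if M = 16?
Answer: -4328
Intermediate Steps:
Function('L')(j, X) = Mul(9, j)
Add(-3968, Function('L')(-40, M)) = Add(-3968, Mul(9, -40)) = Add(-3968, -360) = -4328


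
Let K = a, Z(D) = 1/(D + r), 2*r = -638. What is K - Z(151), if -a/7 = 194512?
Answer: -228746111/168 ≈ -1.3616e+6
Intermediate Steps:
a = -1361584 (a = -7*194512 = -1361584)
r = -319 (r = (1/2)*(-638) = -319)
Z(D) = 1/(-319 + D) (Z(D) = 1/(D - 319) = 1/(-319 + D))
K = -1361584
K - Z(151) = -1361584 - 1/(-319 + 151) = -1361584 - 1/(-168) = -1361584 - 1*(-1/168) = -1361584 + 1/168 = -228746111/168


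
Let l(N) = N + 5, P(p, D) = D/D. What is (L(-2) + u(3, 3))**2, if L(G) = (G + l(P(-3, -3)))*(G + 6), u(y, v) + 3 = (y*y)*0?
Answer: 169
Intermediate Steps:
P(p, D) = 1
l(N) = 5 + N
u(y, v) = -3 (u(y, v) = -3 + (y*y)*0 = -3 + y**2*0 = -3 + 0 = -3)
L(G) = (6 + G)**2 (L(G) = (G + (5 + 1))*(G + 6) = (G + 6)*(6 + G) = (6 + G)*(6 + G) = (6 + G)**2)
(L(-2) + u(3, 3))**2 = ((36 + (-2)**2 + 12*(-2)) - 3)**2 = ((36 + 4 - 24) - 3)**2 = (16 - 3)**2 = 13**2 = 169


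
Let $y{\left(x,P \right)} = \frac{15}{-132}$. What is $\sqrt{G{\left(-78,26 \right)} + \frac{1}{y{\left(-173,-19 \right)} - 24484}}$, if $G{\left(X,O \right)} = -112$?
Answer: $\frac{2 i \sqrt{32496180299139}}{1077301} \approx 10.583 i$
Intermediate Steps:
$y{\left(x,P \right)} = - \frac{5}{44}$ ($y{\left(x,P \right)} = 15 \left(- \frac{1}{132}\right) = - \frac{5}{44}$)
$\sqrt{G{\left(-78,26 \right)} + \frac{1}{y{\left(-173,-19 \right)} - 24484}} = \sqrt{-112 + \frac{1}{- \frac{5}{44} - 24484}} = \sqrt{-112 + \frac{1}{- \frac{1077301}{44}}} = \sqrt{-112 - \frac{44}{1077301}} = \sqrt{- \frac{120657756}{1077301}} = \frac{2 i \sqrt{32496180299139}}{1077301}$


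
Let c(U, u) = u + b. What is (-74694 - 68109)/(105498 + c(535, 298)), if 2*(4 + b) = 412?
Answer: -142803/105998 ≈ -1.3472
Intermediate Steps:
b = 202 (b = -4 + (1/2)*412 = -4 + 206 = 202)
c(U, u) = 202 + u (c(U, u) = u + 202 = 202 + u)
(-74694 - 68109)/(105498 + c(535, 298)) = (-74694 - 68109)/(105498 + (202 + 298)) = -142803/(105498 + 500) = -142803/105998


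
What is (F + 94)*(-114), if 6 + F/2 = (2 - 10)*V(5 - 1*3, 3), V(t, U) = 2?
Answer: -5700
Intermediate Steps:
F = -44 (F = -12 + 2*((2 - 10)*2) = -12 + 2*(-8*2) = -12 + 2*(-16) = -12 - 32 = -44)
(F + 94)*(-114) = (-44 + 94)*(-114) = 50*(-114) = -5700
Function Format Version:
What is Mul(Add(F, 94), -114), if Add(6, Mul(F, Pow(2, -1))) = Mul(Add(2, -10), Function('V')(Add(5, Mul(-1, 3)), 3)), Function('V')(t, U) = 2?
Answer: -5700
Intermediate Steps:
F = -44 (F = Add(-12, Mul(2, Mul(Add(2, -10), 2))) = Add(-12, Mul(2, Mul(-8, 2))) = Add(-12, Mul(2, -16)) = Add(-12, -32) = -44)
Mul(Add(F, 94), -114) = Mul(Add(-44, 94), -114) = Mul(50, -114) = -5700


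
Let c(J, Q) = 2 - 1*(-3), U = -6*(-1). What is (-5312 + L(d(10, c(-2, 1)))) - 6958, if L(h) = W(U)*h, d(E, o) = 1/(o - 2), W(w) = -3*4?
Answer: -12274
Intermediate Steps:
U = 6
W(w) = -12
c(J, Q) = 5 (c(J, Q) = 2 + 3 = 5)
d(E, o) = 1/(-2 + o)
L(h) = -12*h
(-5312 + L(d(10, c(-2, 1)))) - 6958 = (-5312 - 12/(-2 + 5)) - 6958 = (-5312 - 12/3) - 6958 = (-5312 - 12*⅓) - 6958 = (-5312 - 4) - 6958 = -5316 - 6958 = -12274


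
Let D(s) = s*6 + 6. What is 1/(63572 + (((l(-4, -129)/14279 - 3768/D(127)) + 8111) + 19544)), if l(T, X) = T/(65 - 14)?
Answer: 23303328/2125778371375 ≈ 1.0962e-5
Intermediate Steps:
D(s) = 6 + 6*s (D(s) = 6*s + 6 = 6 + 6*s)
l(T, X) = T/51
1/(63572 + (((l(-4, -129)/14279 - 3768/D(127)) + 8111) + 19544)) = 1/(63572 + (((((1/51)*(-4))/14279 - 3768/(6 + 6*127)) + 8111) + 19544)) = 1/(63572 + (((-4/51*1/14279 - 3768/(6 + 762)) + 8111) + 19544)) = 1/(63572 + (((-4/728229 - 3768/768) + 8111) + 19544)) = 1/(63572 + (((-4/728229 - 3768*1/768) + 8111) + 19544)) = 1/(63572 + (((-4/728229 - 157/32) + 8111) + 19544)) = 1/(63572 + ((-114332081/23303328 + 8111) + 19544)) = 1/(63572 + (188898961327/23303328 + 19544)) = 1/(63572 + 644339203759/23303328) = 1/(2125778371375/23303328) = 23303328/2125778371375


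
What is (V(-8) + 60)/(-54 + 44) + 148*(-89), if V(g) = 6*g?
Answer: -65866/5 ≈ -13173.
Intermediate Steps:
(V(-8) + 60)/(-54 + 44) + 148*(-89) = (6*(-8) + 60)/(-54 + 44) + 148*(-89) = (-48 + 60)/(-10) - 13172 = 12*(-1/10) - 13172 = -6/5 - 13172 = -65866/5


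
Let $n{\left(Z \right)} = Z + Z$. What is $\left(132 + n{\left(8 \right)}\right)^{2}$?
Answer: $21904$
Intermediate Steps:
$n{\left(Z \right)} = 2 Z$
$\left(132 + n{\left(8 \right)}\right)^{2} = \left(132 + 2 \cdot 8\right)^{2} = \left(132 + 16\right)^{2} = 148^{2} = 21904$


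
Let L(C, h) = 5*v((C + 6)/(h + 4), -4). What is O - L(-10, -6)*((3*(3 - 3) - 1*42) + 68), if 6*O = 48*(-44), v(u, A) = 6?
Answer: -1132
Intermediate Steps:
L(C, h) = 30 (L(C, h) = 5*6 = 30)
O = -352 (O = (48*(-44))/6 = (⅙)*(-2112) = -352)
O - L(-10, -6)*((3*(3 - 3) - 1*42) + 68) = -352 - 30*((3*(3 - 3) - 1*42) + 68) = -352 - 30*((3*0 - 42) + 68) = -352 - 30*((0 - 42) + 68) = -352 - 30*(-42 + 68) = -352 - 30*26 = -352 - 1*780 = -352 - 780 = -1132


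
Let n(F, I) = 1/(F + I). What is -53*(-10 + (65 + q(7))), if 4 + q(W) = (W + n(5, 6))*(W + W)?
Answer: -87609/11 ≈ -7964.5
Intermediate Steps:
q(W) = -4 + 2*W*(1/11 + W) (q(W) = -4 + (W + 1/(5 + 6))*(W + W) = -4 + (W + 1/11)*(2*W) = -4 + (1/11 + W)*(2*W) = -4 + 2*W*(1/11 + W))
-53*(-10 + (65 + q(7))) = -53*(-10 + (65 + (-4 + 2*7² + (2/11)*7))) = -53*(-10 + (65 + (-4 + 2*49 + 14/11))) = -53*(-10 + (65 + (-4 + 98 + 14/11))) = -53*(-10 + (65 + 1048/11)) = -53*(-10 + 1763/11) = -53*1653/11 = -87609/11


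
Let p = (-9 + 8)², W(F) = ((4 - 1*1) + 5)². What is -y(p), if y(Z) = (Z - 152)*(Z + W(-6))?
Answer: 9815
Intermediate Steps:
W(F) = 64 (W(F) = ((4 - 1) + 5)² = (3 + 5)² = 8² = 64)
p = 1 (p = (-1)² = 1)
y(Z) = (-152 + Z)*(64 + Z) (y(Z) = (Z - 152)*(Z + 64) = (-152 + Z)*(64 + Z))
-y(p) = -(-9728 + 1² - 88*1) = -(-9728 + 1 - 88) = -1*(-9815) = 9815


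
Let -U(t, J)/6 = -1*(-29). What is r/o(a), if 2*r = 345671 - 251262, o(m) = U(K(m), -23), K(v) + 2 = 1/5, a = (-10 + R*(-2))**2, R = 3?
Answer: -94409/348 ≈ -271.29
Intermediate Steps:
a = 256 (a = (-10 + 3*(-2))**2 = (-10 - 6)**2 = (-16)**2 = 256)
K(v) = -9/5 (K(v) = -2 + 1/5 = -9/5)
U(t, J) = -174 (U(t, J) = -(-6)*(-29) = -6*29 = -174)
o(m) = -174
r = 94409/2 (r = (345671 - 251262)/2 = (1/2)*94409 = 94409/2 ≈ 47205.)
r/o(a) = (94409/2)/(-174) = (94409/2)*(-1/174) = -94409/348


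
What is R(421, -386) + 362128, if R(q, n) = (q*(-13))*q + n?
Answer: -1942391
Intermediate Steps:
R(q, n) = n - 13*q² (R(q, n) = (-13*q)*q + n = -13*q² + n = n - 13*q²)
R(421, -386) + 362128 = (-386 - 13*421²) + 362128 = (-386 - 13*177241) + 362128 = (-386 - 2304133) + 362128 = -2304519 + 362128 = -1942391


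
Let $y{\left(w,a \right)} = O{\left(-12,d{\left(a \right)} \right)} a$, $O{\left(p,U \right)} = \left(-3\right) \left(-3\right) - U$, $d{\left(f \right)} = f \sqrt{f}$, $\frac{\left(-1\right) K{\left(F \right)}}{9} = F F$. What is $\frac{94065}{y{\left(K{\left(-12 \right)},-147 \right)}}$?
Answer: $- \frac{31355}{17294844} + \frac{219485 i \sqrt{3}}{1058868} \approx -0.001813 + 0.35902 i$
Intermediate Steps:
$K{\left(F \right)} = - 9 F^{2}$ ($K{\left(F \right)} = - 9 F F = - 9 F^{2}$)
$d{\left(f \right)} = f^{\frac{3}{2}}$
$O{\left(p,U \right)} = 9 - U$
$y{\left(w,a \right)} = a \left(9 - a^{\frac{3}{2}}\right)$ ($y{\left(w,a \right)} = \left(9 - a^{\frac{3}{2}}\right) a = a \left(9 - a^{\frac{3}{2}}\right)$)
$\frac{94065}{y{\left(K{\left(-12 \right)},-147 \right)}} = \frac{94065}{- \left(-147\right)^{\frac{5}{2}} + 9 \left(-147\right)} = \frac{94065}{- 151263 i \sqrt{3} - 1323} = \frac{94065}{-1323 - 151263 i \sqrt{3}}$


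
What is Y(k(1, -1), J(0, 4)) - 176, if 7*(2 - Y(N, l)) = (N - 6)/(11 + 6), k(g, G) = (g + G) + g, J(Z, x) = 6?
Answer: -20701/119 ≈ -173.96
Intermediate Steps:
k(g, G) = G + 2*g (k(g, G) = (G + g) + g = G + 2*g)
Y(N, l) = 244/119 - N/119 (Y(N, l) = 2 - (N - 6)/(7*(11 + 6)) = 2 - (-6 + N)/(7*17) = 2 - (-6/17 + N/17)/7 = 2 + (6/119 - N/119) = 244/119 - N/119)
Y(k(1, -1), J(0, 4)) - 176 = (244/119 - (-1 + 2*1)/119) - 176 = (244/119 - (-1 + 2)/119) - 176 = (244/119 - 1/119*1) - 176 = (244/119 - 1/119) - 176 = 243/119 - 176 = -20701/119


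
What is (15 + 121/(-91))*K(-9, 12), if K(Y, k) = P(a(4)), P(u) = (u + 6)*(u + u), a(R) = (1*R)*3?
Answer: 537408/91 ≈ 5905.6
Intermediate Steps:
a(R) = 3*R (a(R) = R*3 = 3*R)
P(u) = 2*u*(6 + u) (P(u) = (6 + u)*(2*u) = 2*u*(6 + u))
K(Y, k) = 432 (K(Y, k) = 2*(3*4)*(6 + 3*4) = 2*12*(6 + 12) = 2*12*18 = 432)
(15 + 121/(-91))*K(-9, 12) = (15 + 121/(-91))*432 = (15 + 121*(-1/91))*432 = (15 - 121/91)*432 = (1244/91)*432 = 537408/91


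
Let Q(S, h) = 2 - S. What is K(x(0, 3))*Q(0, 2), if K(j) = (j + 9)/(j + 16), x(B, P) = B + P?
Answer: 24/19 ≈ 1.2632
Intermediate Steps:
K(j) = (9 + j)/(16 + j)
K(x(0, 3))*Q(0, 2) = ((9 + (0 + 3))/(16 + (0 + 3)))*(2 - 1*0) = ((9 + 3)/(16 + 3))*(2 + 0) = (12/19)*2 = 24/19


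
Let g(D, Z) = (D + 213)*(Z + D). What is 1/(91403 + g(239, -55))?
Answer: 1/174571 ≈ 5.7283e-6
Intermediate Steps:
g(D, Z) = (213 + D)*(D + Z)
1/(91403 + g(239, -55)) = 1/(91403 + (239**2 + 213*239 + 213*(-55) + 239*(-55))) = 1/(91403 + (57121 + 50907 - 11715 - 13145)) = 1/(91403 + 83168) = 1/174571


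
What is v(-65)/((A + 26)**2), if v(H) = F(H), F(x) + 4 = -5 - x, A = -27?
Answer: 56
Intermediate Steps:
F(x) = -9 - x (F(x) = -4 + (-5 - x) = -9 - x)
v(H) = -9 - H
v(-65)/((A + 26)**2) = (-9 - 1*(-65))/((-27 + 26)**2) = (-9 + 65)/((-1)**2) = 56/1 = 56*1 = 56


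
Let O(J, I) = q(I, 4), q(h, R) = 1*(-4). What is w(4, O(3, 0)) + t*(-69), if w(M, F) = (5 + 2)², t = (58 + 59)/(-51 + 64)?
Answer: -572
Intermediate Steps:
q(h, R) = -4
O(J, I) = -4
t = 9 (t = 117/13 = 117*(1/13) = 9)
w(M, F) = 49 (w(M, F) = 7² = 49)
w(4, O(3, 0)) + t*(-69) = 49 + 9*(-69) = 49 - 621 = -572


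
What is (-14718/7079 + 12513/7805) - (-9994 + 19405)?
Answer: -519999055008/55251595 ≈ -9411.5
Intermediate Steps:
(-14718/7079 + 12513/7805) - (-9994 + 19405) = (-14718*1/7079 + 12513*(1/7805)) - 1*9411 = (-14718/7079 + 12513/7805) - 9411 = -26294463/55251595 - 9411 = -519999055008/55251595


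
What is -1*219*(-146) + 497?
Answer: 32471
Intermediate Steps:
-1*219*(-146) + 497 = -219*(-146) + 497 = 31974 + 497 = 32471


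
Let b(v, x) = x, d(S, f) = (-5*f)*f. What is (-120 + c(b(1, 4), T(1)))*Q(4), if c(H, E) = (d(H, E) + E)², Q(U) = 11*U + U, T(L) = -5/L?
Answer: 805440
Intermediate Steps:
d(S, f) = -5*f²
Q(U) = 12*U
c(H, E) = (E - 5*E²)² (c(H, E) = (-5*E² + E)² = (E - 5*E²)²)
(-120 + c(b(1, 4), T(1)))*Q(4) = (-120 + (-5/1)²*(-1 + 5*(-5/1))²)*(12*4) = (-120 + (-5*1)²*(-1 + 5*(-5*1))²)*48 = (-120 + (-5)²*(-1 + 5*(-5))²)*48 = (-120 + 25*(-1 - 25)²)*48 = (-120 + 25*(-26)²)*48 = (-120 + 25*676)*48 = (-120 + 16900)*48 = 16780*48 = 805440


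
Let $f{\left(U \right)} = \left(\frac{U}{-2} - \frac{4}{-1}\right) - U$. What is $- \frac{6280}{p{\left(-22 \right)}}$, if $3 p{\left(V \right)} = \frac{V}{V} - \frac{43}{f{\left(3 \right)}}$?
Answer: $- \frac{6280}{29} \approx -216.55$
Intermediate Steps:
$f{\left(U \right)} = 4 - \frac{3 U}{2}$ ($f{\left(U \right)} = \left(U \left(- \frac{1}{2}\right) - -4\right) - U = \left(- \frac{U}{2} + 4\right) - U = \left(4 - \frac{U}{2}\right) - U = 4 - \frac{3 U}{2}$)
$p{\left(V \right)} = 29$ ($p{\left(V \right)} = \frac{\frac{V}{V} - \frac{43}{4 - \frac{9}{2}}}{3} = \frac{1 - \frac{43}{4 - \frac{9}{2}}}{3} = \frac{1 - \frac{43}{- \frac{1}{2}}}{3} = \frac{1 - -86}{3} = \frac{1 + 86}{3} = \frac{1}{3} \cdot 87 = 29$)
$- \frac{6280}{p{\left(-22 \right)}} = - \frac{6280}{29}$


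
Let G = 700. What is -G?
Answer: -700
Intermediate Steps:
-G = -1*700 = -700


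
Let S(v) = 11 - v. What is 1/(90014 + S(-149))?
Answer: 1/90174 ≈ 1.1090e-5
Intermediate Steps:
1/(90014 + S(-149)) = 1/(90014 + (11 - 1*(-149))) = 1/(90014 + (11 + 149)) = 1/(90014 + 160) = 1/90174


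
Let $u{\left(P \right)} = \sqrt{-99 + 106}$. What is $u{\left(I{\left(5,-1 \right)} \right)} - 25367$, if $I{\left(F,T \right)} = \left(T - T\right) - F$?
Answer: $-25367 + \sqrt{7} \approx -25364.0$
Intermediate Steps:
$I{\left(F,T \right)} = - F$ ($I{\left(F,T \right)} = 0 - F = - F$)
$u{\left(P \right)} = \sqrt{7}$
$u{\left(I{\left(5,-1 \right)} \right)} - 25367 = \sqrt{7} - 25367 = -25367 + \sqrt{7}$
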